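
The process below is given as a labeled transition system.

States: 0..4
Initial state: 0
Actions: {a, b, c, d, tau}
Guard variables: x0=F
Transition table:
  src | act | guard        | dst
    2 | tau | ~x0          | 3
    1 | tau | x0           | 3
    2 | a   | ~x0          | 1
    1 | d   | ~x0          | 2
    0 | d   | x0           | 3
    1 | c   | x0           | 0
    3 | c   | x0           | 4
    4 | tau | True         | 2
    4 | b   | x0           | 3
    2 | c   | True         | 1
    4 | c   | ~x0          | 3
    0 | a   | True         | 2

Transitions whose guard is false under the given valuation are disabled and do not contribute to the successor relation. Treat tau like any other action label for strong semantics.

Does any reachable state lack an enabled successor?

Reachable = {0,1,2,3}
  0: a→2  [1 exit(s)]
  1: d→2  [1 exit(s)]
  2: a→1  c→1  tau→3  [3 exit(s)]
  3: ∅  [no exit]
witness 3: a·tau

Answer: DEADLOCK at state 3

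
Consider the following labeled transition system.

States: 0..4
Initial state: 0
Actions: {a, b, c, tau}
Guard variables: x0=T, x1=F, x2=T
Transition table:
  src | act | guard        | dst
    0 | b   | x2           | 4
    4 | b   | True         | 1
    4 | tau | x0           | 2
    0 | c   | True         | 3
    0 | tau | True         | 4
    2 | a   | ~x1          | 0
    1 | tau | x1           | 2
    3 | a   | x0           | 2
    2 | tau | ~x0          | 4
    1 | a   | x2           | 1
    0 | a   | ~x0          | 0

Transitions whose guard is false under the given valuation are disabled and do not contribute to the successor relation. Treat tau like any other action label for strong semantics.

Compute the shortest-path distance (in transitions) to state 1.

Breadth-first toward 1:
  depth 0: {0}
  depth 1: {3,4}
  depth 2: {1,2}
first hit 1 at d=2 via b·b

Answer: 2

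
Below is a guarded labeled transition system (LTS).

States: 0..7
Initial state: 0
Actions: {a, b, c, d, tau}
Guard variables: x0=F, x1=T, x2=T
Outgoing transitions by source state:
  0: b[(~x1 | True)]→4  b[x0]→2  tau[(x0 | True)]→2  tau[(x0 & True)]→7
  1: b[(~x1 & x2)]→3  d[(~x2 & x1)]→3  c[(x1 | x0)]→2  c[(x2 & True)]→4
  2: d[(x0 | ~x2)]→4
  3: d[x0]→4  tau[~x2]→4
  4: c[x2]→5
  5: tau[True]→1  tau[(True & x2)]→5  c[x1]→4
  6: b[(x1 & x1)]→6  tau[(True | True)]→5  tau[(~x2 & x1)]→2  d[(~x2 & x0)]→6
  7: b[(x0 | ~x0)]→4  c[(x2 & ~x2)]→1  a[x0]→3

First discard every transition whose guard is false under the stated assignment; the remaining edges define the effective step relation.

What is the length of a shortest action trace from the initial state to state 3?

Answer: UNREACHABLE

Trace:
BFS to 3:
  depth 0: {0}
  depth 1: {2,4}
  depth 2: {5}
  depth 3: {1}
3 never appears.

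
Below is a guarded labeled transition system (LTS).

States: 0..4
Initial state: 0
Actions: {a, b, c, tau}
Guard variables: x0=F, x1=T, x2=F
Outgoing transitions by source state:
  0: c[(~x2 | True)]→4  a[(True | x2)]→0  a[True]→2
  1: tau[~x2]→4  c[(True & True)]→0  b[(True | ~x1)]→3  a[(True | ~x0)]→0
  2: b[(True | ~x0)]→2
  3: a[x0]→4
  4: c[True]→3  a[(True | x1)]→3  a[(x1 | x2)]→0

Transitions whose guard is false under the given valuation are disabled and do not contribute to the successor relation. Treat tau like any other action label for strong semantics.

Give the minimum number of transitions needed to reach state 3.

BFS to 3:
  L0 = {0}
  L1 = {2,4}
  L2 = {3}
depth(3)=2, e.g. c·a

Answer: 2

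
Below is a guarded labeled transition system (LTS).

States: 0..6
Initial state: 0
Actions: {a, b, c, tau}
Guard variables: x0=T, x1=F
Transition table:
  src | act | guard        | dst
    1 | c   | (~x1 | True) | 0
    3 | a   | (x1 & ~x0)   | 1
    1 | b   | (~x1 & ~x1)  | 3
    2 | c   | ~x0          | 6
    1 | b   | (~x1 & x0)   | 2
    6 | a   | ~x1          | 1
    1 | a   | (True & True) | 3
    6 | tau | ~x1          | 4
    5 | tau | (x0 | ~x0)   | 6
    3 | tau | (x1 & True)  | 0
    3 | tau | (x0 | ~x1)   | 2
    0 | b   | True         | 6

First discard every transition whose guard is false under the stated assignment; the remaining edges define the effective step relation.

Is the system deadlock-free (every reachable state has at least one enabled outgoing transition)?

Answer: DEADLOCK at state 2

Trace:
Reach set: {0,1,2,3,4,6}
  0: b→6  [1 exit(s)]
  1: a→3  b→2  b→3  c→0  [4 exit(s)]
  2: ∅  [no exit]
  3: tau→2  [1 exit(s)]
  4: ∅  [no exit]
  6: a→1  tau→4  [2 exit(s)]
witness 2: b·a·b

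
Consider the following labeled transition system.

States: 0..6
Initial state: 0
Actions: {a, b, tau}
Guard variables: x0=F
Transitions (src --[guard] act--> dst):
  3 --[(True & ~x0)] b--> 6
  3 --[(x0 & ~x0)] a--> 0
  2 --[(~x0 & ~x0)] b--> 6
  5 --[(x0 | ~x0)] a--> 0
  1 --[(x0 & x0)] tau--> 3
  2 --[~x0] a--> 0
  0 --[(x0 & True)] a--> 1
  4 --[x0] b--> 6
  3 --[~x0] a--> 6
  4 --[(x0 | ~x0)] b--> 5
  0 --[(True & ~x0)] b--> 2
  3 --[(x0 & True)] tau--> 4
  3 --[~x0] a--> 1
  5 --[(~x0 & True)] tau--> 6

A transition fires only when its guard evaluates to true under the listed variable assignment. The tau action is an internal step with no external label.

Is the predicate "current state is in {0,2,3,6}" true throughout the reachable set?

Answer: INVARIANT HOLDS

Trace:
Allowed set {0,2,3,6}
Reachable = {0,2,6}
  0: safe
  2: safe
  6: safe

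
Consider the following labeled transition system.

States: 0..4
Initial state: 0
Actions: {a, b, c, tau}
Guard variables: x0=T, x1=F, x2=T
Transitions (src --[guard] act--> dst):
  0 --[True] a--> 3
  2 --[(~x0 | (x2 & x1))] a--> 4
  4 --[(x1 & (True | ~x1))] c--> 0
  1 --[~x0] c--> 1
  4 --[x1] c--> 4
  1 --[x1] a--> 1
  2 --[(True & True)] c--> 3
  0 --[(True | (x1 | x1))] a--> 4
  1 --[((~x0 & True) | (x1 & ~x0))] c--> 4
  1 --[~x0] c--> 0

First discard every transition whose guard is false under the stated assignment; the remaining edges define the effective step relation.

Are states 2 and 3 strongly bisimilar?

Bisimulation quotient by refinement:
  π0 = {{0,1,2,3,4}}
  π1 = {{0},{1,3,4},{2}}
Fixed point at round 2; 3 class(es).
2∈{2}, 3∈{1,3,4}

Answer: NOT BISIMILAR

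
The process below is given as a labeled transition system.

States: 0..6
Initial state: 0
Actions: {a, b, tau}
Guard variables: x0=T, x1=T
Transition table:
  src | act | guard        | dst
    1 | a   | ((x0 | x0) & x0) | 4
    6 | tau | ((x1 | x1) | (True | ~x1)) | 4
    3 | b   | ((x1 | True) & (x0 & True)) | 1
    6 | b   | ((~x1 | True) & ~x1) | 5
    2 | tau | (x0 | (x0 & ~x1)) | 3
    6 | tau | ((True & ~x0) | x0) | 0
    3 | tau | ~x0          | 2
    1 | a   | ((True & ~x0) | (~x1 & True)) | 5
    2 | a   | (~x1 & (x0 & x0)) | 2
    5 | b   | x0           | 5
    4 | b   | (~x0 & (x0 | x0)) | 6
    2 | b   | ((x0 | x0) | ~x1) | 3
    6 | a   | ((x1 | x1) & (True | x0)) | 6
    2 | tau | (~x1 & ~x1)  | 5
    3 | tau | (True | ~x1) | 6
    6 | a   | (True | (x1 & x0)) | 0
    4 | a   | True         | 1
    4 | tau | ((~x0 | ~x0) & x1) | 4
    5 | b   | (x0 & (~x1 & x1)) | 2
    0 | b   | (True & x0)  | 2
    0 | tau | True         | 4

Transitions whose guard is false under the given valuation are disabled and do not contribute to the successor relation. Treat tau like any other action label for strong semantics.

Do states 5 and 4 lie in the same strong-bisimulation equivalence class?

Compute ~ classes (split until stable):
  P[0] = {{0,1,2,3,4,5,6}}
  P[1] = {{0,2,3},{1,4},{5},{6}}
  P[2] = {{0},{1,4},{2},{3},{5},{6}}
6 equivalence class(es) (converged in 3)
[5]={5}  [4]={1,4}

Answer: NOT BISIMILAR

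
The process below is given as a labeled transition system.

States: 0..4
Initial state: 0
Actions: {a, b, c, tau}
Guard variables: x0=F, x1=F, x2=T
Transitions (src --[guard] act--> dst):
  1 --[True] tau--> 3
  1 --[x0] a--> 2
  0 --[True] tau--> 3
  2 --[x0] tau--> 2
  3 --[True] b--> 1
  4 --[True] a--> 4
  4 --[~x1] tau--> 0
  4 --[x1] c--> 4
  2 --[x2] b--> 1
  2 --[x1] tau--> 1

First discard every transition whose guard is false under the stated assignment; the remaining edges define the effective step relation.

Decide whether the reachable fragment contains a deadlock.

Answer: DEADLOCK-FREE

Analysis:
Reachable = {0,1,3}
  0: tau→3  [deg 1]
  1: tau→3  [deg 1]
  3: b→1  [deg 1]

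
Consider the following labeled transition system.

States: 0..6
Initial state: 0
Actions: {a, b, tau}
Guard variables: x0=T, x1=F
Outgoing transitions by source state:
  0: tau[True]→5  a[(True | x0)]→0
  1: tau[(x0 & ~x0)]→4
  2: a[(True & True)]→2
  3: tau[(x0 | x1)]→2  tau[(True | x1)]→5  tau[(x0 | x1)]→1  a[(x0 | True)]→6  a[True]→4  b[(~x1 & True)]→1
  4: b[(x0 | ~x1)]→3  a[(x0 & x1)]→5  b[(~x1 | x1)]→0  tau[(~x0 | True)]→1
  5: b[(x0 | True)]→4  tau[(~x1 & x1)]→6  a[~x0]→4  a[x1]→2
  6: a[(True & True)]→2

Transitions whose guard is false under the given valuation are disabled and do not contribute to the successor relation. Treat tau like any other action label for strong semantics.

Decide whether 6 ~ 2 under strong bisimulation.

Answer: BISIMILAR

Working:
Refine partition for ~:
  π0 = {{0,1,2,3,4,5,6}}
  π1 = {{0},{1},{2,6},{3},{4},{5}}
Fixed point at round 2; 6 class(es).
[6]={2,6}  [2]={2,6}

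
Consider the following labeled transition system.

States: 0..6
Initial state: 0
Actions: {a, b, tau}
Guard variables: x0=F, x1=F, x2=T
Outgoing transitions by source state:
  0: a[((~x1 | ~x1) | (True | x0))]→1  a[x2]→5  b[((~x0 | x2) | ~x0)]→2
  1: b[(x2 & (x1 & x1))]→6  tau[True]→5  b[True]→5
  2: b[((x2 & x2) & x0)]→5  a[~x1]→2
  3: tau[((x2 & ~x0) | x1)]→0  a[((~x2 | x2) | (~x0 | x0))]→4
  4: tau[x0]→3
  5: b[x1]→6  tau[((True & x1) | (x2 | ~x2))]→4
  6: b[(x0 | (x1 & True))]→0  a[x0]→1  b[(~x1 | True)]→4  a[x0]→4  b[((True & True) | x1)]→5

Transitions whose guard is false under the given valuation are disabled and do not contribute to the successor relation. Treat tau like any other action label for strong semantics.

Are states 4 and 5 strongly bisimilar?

Answer: NOT BISIMILAR

Working:
Refine partition for ~:
  P[0] = {{0,1,2,3,4,5,6}}
  P[1] = {{0},{1},{2},{3},{4},{5},{6}}
stable after 2 split(s): 7 block(s)
4∈{4}, 5∈{5}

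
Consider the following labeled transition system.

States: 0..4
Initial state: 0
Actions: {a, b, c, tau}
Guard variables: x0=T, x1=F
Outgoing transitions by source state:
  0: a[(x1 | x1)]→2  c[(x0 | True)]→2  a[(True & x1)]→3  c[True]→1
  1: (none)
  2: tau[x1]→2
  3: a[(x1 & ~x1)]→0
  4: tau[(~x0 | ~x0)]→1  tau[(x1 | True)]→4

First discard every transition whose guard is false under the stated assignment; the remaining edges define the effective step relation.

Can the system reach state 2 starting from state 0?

Answer: REACHABLE

Trace:
3 transition(s) survive guard evaluation.
depth 0: {0}
depth 1: {1,2}  total {0,1,2}
Reachable = {0,1,2}
trace reaching 2: c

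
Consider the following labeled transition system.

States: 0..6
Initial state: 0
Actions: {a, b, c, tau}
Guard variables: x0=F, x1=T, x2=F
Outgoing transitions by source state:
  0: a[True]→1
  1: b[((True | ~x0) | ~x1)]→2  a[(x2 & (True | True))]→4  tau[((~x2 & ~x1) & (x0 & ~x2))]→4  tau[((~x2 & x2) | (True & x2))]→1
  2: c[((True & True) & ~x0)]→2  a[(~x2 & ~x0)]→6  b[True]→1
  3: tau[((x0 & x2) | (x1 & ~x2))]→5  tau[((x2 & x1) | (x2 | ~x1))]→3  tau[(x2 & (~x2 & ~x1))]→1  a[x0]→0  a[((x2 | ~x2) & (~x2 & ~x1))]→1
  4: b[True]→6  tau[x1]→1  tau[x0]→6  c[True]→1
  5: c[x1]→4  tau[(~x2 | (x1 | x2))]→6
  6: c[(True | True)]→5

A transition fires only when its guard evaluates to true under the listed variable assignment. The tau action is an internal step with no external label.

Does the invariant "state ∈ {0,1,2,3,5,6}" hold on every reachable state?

Inv-set: {0,1,2,3,5,6}
R = {0,1,2,4,5,6}
  0: safe
  1: safe
  2: safe
  4: VIOLATES
  5: safe
  6: safe
reach 4 via a·b·a·c·c — violates

Answer: INVARIANT VIOLATED at state 4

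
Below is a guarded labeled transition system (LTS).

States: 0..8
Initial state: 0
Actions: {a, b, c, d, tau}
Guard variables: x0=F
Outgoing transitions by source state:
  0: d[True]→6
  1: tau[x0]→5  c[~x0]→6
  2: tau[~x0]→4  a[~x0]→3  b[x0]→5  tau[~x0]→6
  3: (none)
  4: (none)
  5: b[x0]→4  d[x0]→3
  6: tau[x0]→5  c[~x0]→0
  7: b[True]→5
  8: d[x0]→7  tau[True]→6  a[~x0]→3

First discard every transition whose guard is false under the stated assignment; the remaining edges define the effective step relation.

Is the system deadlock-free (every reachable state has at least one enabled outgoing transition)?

Answer: DEADLOCK-FREE

Trace:
Reachable = {0,6}
  0: d→6  [1 out]
  6: c→0  [1 out]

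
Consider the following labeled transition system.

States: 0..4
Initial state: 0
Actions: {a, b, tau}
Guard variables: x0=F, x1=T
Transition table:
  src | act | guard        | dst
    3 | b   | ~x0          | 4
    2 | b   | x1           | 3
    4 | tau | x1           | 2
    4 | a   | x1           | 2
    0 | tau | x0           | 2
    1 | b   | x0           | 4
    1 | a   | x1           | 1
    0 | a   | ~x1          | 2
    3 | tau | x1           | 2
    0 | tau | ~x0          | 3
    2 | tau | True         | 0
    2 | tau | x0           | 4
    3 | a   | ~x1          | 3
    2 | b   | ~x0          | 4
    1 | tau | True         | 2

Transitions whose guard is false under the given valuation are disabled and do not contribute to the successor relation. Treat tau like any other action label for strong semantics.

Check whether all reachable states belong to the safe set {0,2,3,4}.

Allowed set {0,2,3,4}
Reachable = {0,2,3,4}
  0: ✓
  2: ✓
  3: ✓
  4: ✓

Answer: INVARIANT HOLDS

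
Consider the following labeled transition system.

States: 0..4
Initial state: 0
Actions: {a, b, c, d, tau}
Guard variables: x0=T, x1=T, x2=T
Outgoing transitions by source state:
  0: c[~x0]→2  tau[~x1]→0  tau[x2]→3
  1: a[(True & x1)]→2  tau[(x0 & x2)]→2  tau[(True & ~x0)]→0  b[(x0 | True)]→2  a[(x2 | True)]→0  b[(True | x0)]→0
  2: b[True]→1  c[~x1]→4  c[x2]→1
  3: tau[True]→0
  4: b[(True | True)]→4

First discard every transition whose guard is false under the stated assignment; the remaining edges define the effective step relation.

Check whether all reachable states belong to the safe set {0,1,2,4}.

Answer: INVARIANT VIOLATED at state 3

Analysis:
Allowed set {0,1,2,4}
Reachable = {0,3}
  0: ok
  3: VIOLATES
witness against invariant: tau → 3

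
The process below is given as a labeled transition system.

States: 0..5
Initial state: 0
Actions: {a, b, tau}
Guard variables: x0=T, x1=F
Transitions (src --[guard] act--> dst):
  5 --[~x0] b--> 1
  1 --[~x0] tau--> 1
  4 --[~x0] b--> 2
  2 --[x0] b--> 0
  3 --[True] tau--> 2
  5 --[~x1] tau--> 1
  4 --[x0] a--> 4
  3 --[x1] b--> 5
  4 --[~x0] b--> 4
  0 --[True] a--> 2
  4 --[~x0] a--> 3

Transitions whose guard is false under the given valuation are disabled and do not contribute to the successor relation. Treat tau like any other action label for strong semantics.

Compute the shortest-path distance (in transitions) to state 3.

BFS to 3:
  depth 0: {0}
  depth 1: {2}
3 never appears.

Answer: UNREACHABLE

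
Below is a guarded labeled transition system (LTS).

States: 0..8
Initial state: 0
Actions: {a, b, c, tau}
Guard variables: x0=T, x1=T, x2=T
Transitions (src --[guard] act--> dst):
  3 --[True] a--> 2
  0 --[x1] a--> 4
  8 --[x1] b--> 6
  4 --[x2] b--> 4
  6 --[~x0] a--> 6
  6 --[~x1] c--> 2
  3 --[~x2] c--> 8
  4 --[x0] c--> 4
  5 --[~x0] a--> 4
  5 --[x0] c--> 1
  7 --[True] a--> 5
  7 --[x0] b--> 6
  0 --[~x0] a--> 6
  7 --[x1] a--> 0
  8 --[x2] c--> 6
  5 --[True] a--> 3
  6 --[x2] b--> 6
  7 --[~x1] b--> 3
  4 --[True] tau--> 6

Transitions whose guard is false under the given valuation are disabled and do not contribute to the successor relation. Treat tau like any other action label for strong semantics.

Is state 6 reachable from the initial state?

Answer: REACHABLE

Trace:
Guard filter leaves 13 enabled edge(s).
depth 0: {0}
depth 1: {4}  cumulative {0,4}
depth 2: {6}  cumulative {0,4,6}
Reach set: {0,4,6}
Path to 6: a·tau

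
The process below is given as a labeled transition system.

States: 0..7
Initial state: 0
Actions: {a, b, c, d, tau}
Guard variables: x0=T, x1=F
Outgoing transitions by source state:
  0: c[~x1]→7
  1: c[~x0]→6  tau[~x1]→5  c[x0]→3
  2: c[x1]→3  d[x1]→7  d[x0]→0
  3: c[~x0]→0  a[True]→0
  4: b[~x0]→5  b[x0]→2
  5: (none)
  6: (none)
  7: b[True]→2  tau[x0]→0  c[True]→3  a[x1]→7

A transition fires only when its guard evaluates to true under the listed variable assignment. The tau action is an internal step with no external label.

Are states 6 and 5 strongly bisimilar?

Answer: BISIMILAR

Working:
Refine partition for ~:
  π0 = {{0,1,2,3,4,5,6,7}}
  π1 = {{0},{1},{2},{3},{4},{5,6},{7}}
stable after 2 split(s): 7 block(s)
class of 6: {5,6}; class of 5: {5,6}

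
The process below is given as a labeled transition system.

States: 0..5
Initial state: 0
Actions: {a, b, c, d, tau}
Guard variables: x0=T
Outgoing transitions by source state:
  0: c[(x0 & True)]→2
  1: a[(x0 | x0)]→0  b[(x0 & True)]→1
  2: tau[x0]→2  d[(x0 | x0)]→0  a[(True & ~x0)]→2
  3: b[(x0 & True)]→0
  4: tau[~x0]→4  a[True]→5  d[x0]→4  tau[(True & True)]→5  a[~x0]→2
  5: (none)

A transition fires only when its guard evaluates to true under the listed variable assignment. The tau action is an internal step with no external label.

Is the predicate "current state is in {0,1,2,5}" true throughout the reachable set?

Safe = {0,1,2,5}
R = {0,2}
  0: ok
  2: ok

Answer: INVARIANT HOLDS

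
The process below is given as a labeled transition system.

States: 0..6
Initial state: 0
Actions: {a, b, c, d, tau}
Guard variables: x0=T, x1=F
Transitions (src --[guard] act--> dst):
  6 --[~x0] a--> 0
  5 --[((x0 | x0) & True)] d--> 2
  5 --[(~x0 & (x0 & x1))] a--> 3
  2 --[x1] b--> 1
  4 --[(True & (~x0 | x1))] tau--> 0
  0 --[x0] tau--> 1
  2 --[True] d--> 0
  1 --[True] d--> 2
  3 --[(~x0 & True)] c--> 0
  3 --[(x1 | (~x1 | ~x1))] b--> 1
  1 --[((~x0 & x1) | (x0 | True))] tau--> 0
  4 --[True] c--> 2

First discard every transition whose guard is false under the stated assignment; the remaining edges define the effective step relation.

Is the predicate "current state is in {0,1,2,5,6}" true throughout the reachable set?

Safe = {0,1,2,5,6}
Reachable = {0,1,2}
  0: safe
  1: safe
  2: safe

Answer: INVARIANT HOLDS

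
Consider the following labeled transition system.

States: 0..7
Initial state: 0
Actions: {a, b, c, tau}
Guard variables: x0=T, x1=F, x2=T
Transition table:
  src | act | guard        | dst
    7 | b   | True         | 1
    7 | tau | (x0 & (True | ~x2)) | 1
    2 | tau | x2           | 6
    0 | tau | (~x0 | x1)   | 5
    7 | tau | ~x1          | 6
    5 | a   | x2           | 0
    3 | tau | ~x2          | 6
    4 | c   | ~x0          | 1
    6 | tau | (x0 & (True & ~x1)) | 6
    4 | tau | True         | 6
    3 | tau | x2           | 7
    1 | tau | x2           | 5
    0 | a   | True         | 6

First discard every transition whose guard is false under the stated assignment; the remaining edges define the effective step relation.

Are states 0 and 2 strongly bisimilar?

Answer: NOT BISIMILAR

Trace:
Bisimulation quotient by refinement:
  round 0: {{0,1,2,3,4,5,6,7}}
  round 1: {{0,5},{1,2,3,4,6},{7}}
  round 2: {{0},{1},{2,4,6},{3},{5},{7}}
Fixed point at round 3; 6 class(es).
[0]={0}  [2]={2,4,6}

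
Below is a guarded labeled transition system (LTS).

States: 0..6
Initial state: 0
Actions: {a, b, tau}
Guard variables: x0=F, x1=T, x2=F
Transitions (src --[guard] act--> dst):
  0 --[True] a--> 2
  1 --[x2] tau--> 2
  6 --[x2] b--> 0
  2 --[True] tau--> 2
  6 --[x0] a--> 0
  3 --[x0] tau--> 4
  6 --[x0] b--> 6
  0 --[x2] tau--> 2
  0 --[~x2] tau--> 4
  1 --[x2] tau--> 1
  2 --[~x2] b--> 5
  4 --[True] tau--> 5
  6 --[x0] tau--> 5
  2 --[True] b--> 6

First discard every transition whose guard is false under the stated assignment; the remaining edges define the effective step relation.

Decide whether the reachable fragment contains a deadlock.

Answer: DEADLOCK at state 5

Trace:
Reach set: {0,2,4,5,6}
  0: a→2  tau→4  [deg 2]
  2: b→5  b→6  tau→2  [deg 3]
  4: tau→5  [deg 1]
  5: ∅  [deadlock]
  6: ∅  [deadlock]
witness 5: a·b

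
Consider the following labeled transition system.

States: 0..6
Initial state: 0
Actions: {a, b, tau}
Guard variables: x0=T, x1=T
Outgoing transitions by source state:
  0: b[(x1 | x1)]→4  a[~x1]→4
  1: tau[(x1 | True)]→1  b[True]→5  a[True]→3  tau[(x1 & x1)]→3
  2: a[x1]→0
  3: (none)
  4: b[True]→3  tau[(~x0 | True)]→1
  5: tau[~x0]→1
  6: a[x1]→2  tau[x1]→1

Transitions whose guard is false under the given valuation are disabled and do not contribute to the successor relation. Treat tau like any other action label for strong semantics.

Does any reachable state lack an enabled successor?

Answer: DEADLOCK at state 3

Trace:
R = {0,1,3,4,5}
  0: b→4  [deg 1]
  1: a→3  b→5  tau→1  tau→3  [deg 4]
  3: ∅  [no exit]
  4: b→3  tau→1  [deg 2]
  5: ∅  [no exit]
witness 3: b·b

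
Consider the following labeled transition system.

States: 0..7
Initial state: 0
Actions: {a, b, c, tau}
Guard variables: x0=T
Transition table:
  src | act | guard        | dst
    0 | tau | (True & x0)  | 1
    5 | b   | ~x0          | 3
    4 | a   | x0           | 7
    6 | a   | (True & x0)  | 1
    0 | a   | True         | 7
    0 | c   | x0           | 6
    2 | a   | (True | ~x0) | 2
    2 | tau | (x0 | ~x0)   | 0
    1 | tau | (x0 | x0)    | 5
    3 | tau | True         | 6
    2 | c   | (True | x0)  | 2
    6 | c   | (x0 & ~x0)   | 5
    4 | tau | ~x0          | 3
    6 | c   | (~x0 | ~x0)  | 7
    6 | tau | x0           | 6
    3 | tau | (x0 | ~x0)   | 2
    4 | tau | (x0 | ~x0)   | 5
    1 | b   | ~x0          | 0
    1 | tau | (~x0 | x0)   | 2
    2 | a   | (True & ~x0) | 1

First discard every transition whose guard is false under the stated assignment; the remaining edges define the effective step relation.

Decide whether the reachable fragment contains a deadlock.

Reach set: {0,1,2,5,6,7}
  0: a→7  c→6  tau→1  [3 exit(s)]
  1: tau→2  tau→5  [2 exit(s)]
  2: a→2  c→2  tau→0  [3 exit(s)]
  5: ∅  [no exit]
  6: a→1  tau→6  [2 exit(s)]
  7: ∅  [no exit]
trace reaching 5: tau·tau

Answer: DEADLOCK at state 5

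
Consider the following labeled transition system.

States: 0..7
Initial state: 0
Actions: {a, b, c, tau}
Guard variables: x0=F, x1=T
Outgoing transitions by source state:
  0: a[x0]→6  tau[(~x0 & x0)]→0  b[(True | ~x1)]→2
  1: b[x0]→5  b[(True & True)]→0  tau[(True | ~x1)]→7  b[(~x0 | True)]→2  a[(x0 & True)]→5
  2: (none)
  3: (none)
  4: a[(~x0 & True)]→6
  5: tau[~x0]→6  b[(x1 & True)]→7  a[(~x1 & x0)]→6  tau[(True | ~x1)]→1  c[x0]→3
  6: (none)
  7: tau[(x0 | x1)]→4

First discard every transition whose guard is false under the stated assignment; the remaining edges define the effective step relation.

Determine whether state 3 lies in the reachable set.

Guard filter leaves 9 enabled edge(s).
Layer 0: {0}
Layer 1: {2}  now seen {0,2}
R = {0,2}

Answer: UNREACHABLE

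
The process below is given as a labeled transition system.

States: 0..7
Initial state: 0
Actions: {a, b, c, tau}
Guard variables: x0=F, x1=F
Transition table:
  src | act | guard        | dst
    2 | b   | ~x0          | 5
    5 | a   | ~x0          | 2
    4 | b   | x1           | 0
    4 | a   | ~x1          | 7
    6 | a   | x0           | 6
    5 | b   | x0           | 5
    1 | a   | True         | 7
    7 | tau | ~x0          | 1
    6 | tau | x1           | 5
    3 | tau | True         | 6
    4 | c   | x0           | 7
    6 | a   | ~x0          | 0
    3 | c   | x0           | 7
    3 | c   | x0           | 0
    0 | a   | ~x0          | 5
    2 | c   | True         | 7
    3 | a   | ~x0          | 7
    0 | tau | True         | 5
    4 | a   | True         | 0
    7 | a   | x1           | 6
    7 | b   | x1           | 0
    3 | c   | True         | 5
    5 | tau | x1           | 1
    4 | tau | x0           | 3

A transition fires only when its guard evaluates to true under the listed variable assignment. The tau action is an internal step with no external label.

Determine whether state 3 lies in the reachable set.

Answer: UNREACHABLE

Analysis:
After dropping false guards: 13 live edges.
Layer 0: {0}
Layer 1: {5}  cumulative {0,5}
Layer 2: {2}  cumulative {0,2,5}
Layer 3: {7}  cumulative {0,2,5,7}
Layer 4: {1}  cumulative {0,1,2,5,7}
Reach set: {0,1,2,5,7}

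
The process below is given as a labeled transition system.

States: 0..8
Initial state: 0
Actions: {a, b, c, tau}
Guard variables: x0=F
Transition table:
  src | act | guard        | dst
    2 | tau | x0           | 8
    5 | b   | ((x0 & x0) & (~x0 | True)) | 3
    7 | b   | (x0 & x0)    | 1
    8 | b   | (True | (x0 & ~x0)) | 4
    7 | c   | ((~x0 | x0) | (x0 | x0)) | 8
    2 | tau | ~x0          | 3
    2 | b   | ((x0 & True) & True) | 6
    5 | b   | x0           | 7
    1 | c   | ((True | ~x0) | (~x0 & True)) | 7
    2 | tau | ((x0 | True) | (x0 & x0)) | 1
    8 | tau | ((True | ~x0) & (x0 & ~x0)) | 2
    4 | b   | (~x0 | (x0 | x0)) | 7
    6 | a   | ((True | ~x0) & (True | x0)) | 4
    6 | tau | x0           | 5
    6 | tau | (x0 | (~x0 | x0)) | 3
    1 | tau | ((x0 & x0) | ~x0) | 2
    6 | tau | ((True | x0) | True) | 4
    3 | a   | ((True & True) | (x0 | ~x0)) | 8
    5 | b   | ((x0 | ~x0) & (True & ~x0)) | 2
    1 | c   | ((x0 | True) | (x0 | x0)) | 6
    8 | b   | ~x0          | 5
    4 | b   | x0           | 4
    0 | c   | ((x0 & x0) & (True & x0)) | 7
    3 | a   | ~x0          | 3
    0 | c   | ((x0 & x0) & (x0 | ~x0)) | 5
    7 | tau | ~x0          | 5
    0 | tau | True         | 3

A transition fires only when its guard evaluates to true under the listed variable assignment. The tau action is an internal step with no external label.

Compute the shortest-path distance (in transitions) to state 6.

Breadth-first toward 6:
  L0 = {0}
  L1 = {3}
  L2 = {8}
  L3 = {4,5}
  L4 = {2,7}
  L5 = {1}
  L6 = {6}
depth(6)=6, e.g. tau·a·b·b·tau·c

Answer: 6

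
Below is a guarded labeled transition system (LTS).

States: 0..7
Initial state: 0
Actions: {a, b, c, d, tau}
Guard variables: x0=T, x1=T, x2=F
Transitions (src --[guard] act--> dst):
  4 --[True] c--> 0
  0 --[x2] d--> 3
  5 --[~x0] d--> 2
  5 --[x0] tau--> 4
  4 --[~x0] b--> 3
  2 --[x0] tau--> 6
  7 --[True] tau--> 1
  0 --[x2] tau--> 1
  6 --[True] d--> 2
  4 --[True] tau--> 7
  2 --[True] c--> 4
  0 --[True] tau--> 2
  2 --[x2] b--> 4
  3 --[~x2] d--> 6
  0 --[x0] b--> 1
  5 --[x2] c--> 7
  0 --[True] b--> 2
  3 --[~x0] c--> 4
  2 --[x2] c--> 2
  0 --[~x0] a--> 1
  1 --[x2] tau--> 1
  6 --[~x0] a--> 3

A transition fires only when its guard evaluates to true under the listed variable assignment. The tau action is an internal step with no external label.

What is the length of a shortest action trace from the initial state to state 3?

Answer: UNREACHABLE

Analysis:
Layered search for 3:
  L0 = {0}
  L1 = {1,2}
  L2 = {4,6}
  L3 = {7}
3 never appears.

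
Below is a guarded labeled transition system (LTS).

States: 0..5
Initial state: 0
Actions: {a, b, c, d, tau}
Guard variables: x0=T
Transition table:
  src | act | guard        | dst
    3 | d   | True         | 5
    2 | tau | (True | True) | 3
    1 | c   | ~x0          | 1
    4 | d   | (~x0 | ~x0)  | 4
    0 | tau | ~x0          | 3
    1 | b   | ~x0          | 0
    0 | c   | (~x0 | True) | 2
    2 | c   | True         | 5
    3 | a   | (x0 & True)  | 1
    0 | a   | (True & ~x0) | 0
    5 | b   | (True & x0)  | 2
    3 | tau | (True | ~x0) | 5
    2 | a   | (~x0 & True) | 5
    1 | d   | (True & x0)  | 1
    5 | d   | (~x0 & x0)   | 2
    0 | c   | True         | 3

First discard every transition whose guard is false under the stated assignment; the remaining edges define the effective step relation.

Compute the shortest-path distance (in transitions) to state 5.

Answer: 2

Trace:
Layered search for 5:
  depth 0: {0}
  depth 1: {2,3}
  depth 2: {1,5}
depth(5)=2, e.g. c·c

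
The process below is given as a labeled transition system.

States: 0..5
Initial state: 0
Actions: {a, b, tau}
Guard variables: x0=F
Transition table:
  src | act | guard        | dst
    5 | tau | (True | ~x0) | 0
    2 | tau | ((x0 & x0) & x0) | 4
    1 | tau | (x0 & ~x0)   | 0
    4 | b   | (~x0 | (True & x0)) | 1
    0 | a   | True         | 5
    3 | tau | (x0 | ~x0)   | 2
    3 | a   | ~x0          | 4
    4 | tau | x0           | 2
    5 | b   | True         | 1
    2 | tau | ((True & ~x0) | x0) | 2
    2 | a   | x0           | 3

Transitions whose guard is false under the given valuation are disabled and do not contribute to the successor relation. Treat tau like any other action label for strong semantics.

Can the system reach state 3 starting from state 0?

After dropping false guards: 7 live edges.
depth 0: {0}
depth 1: {5}  total {0,5}
depth 2: {1}  total {0,1,5}
R = {0,1,5}

Answer: UNREACHABLE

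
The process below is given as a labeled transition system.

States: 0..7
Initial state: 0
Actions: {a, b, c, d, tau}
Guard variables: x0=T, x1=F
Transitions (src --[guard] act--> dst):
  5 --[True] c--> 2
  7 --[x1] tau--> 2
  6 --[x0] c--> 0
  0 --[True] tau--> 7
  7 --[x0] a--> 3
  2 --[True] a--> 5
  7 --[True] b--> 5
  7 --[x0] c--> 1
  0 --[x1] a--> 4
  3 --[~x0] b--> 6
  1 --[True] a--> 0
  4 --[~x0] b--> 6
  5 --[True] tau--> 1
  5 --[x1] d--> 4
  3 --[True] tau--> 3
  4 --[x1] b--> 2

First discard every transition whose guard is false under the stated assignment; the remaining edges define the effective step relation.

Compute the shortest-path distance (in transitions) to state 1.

BFS to 1:
  L0 = {0}
  L1 = {7}
  L2 = {1,3,5}
first hit 1 at d=2 via tau·c

Answer: 2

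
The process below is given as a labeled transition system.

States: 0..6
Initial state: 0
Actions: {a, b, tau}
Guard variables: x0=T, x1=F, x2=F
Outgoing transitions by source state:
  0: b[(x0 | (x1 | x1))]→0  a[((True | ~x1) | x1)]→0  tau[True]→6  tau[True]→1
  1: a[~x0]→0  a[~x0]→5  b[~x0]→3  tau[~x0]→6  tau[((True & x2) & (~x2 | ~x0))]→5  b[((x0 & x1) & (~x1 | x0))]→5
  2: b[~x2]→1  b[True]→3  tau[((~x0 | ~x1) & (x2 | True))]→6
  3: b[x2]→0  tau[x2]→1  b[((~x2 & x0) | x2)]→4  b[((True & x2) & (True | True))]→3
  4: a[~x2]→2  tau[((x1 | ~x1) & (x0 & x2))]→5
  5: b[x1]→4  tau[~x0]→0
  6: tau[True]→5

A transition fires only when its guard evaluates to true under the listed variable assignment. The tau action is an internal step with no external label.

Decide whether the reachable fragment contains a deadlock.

Answer: DEADLOCK at state 1

Working:
Reach set: {0,1,5,6}
  0: a→0  b→0  tau→1  tau→6  [4 out]
  1: ∅  [STUCK]
  5: ∅  [STUCK]
  6: tau→5  [1 out]
Path to 1: tau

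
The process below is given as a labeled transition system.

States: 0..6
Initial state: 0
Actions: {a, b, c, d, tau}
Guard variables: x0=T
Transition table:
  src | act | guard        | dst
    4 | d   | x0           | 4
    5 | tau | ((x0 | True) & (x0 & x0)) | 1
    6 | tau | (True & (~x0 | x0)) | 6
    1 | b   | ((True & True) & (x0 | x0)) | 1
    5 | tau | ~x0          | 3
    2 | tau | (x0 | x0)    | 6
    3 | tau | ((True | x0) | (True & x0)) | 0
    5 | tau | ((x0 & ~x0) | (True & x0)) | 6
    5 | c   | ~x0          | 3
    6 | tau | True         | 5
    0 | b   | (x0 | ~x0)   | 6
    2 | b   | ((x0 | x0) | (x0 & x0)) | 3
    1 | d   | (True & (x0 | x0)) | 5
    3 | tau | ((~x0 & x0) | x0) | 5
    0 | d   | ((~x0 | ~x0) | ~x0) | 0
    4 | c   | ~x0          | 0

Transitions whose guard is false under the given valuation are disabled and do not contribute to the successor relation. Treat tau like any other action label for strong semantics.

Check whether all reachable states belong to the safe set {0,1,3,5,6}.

Safe = {0,1,3,5,6}
Reach set: {0,1,5,6}
  0: ok
  1: ok
  5: ok
  6: ok

Answer: INVARIANT HOLDS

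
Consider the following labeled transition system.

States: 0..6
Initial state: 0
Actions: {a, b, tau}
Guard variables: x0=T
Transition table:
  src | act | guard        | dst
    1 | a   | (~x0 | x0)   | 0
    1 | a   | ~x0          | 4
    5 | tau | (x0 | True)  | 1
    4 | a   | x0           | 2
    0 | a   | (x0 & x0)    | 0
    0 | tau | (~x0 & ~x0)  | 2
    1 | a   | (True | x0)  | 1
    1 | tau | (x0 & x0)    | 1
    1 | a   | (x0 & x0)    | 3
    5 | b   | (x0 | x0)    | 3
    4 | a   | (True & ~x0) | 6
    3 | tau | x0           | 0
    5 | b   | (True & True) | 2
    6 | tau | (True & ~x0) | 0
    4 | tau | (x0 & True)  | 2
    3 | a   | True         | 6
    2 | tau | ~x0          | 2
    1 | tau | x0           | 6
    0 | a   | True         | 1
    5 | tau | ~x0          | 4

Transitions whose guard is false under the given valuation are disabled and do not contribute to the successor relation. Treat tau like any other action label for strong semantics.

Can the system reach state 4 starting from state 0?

Guard filter leaves 14 enabled edge(s).
depth 0: {0}
depth 1: {1}  now seen {0,1}
depth 2: {3,6}  now seen {0,1,3,6}
R = {0,1,3,6}

Answer: UNREACHABLE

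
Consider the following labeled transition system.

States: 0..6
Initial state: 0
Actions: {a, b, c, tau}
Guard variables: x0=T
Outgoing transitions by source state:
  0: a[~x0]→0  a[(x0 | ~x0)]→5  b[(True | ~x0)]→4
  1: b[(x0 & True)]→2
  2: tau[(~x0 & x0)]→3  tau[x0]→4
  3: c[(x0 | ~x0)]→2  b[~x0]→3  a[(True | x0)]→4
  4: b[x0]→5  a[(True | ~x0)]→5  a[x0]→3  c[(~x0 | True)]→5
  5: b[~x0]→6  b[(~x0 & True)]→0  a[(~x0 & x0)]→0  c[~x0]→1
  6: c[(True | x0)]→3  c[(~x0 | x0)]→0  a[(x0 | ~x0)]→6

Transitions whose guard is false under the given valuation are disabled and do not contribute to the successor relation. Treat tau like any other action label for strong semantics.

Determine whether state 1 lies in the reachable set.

13 transition(s) survive guard evaluation.
Layer 0: {0}
Layer 1: {4,5}  now seen {0,4,5}
Layer 2: {3}  now seen {0,3,4,5}
Layer 3: {2}  now seen {0,2,3,4,5}
R = {0,2,3,4,5}

Answer: UNREACHABLE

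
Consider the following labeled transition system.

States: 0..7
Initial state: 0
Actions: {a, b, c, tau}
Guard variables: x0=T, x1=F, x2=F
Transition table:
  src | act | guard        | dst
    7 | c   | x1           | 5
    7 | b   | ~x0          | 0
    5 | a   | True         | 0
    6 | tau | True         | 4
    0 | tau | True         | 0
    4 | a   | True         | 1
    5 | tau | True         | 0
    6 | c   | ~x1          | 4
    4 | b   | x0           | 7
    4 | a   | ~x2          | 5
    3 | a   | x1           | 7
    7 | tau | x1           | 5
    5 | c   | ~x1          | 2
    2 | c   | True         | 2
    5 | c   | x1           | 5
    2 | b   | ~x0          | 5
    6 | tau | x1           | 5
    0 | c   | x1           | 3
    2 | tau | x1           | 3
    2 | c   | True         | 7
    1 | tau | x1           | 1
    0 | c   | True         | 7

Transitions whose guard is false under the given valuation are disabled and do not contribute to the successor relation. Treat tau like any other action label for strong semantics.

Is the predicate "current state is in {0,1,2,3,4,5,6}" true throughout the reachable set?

Answer: INVARIANT VIOLATED at state 7

Analysis:
Safe = {0,1,2,3,4,5,6}
Reach set: {0,7}
  0: ok
  7: outside
counterexample path to 7: c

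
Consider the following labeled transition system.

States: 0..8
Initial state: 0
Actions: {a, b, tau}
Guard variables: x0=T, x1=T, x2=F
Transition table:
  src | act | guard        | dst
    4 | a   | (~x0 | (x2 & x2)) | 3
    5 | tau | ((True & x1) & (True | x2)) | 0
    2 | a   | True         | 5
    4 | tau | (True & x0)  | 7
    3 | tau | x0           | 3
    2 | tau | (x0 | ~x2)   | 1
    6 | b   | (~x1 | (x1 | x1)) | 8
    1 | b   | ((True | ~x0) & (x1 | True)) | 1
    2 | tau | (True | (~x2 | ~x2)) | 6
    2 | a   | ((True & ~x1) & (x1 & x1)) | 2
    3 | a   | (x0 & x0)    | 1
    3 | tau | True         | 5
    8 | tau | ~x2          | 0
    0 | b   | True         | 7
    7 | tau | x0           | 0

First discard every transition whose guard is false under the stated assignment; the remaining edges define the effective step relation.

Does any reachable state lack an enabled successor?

Answer: DEADLOCK-FREE

Analysis:
R = {0,7}
  0: b→7  [1 out]
  7: tau→0  [1 out]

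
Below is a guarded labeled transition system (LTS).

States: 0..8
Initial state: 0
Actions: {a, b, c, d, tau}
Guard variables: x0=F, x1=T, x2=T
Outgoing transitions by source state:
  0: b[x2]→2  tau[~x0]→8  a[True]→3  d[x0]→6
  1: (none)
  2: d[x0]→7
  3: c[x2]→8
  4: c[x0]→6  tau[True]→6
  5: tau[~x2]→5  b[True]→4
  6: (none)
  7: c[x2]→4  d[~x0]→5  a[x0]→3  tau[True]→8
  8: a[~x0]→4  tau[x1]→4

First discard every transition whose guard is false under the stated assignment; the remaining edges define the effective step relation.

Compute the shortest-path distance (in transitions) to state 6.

Answer: 3

Trace:
Breadth-first toward 6:
  depth 0: {0}
  depth 1: {2,3,8}
  depth 2: {4}
  depth 3: {6}
depth(6)=3, e.g. tau·a·tau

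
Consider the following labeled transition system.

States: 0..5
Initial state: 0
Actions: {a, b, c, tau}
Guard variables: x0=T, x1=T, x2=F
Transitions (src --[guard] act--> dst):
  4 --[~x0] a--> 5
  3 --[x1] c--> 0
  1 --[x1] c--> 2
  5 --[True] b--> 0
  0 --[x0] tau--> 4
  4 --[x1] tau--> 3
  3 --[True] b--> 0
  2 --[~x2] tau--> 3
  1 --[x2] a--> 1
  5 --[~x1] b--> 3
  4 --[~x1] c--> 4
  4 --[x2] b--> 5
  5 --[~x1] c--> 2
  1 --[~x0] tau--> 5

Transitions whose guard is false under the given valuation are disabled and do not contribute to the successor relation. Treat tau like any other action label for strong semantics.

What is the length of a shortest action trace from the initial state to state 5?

Layered search for 5:
  Layer 0: {0}
  Layer 1: {4}
  Layer 2: {3}
5 never appears.

Answer: UNREACHABLE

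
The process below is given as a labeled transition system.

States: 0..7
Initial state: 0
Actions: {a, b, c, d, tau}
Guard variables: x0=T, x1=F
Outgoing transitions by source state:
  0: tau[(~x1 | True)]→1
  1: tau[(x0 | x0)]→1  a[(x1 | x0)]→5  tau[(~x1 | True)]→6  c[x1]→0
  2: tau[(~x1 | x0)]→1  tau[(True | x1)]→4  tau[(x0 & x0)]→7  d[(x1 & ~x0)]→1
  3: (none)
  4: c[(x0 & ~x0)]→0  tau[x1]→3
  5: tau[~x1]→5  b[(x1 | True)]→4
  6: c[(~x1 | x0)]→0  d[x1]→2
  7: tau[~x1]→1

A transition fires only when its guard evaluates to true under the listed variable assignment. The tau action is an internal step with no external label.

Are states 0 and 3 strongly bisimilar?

Answer: NOT BISIMILAR

Trace:
Refine partition for ~:
  π0 = {{0,1,2,3,4,5,6,7}}
  π1 = {{0,2,7},{1},{3,4},{5},{6}}
  π2 = {{0,7},{1},{2},{3,4},{5},{6}}
Fixed point at round 3; 6 class(es).
class of 0: {0,7}; class of 3: {3,4}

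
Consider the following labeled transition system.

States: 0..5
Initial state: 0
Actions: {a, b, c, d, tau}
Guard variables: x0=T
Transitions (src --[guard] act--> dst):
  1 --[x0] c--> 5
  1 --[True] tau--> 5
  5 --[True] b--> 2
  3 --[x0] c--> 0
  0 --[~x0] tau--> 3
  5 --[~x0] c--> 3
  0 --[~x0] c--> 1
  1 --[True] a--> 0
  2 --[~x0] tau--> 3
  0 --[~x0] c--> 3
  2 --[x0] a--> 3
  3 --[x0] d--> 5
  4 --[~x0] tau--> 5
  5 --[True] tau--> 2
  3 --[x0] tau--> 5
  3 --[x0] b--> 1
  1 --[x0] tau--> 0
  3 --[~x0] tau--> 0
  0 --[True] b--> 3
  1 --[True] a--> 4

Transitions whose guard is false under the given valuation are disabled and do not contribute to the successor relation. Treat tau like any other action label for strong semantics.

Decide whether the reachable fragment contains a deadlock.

R = {0,1,2,3,4,5}
  0: b→3  [1 exit(s)]
  1: a→0  a→4  c→5  tau→0  tau→5  [5 exit(s)]
  2: a→3  [1 exit(s)]
  3: b→1  c→0  d→5  tau→5  [4 exit(s)]
  4: ∅  [no exit]
  5: b→2  tau→2  [2 exit(s)]
Path to 4: b·b·a

Answer: DEADLOCK at state 4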